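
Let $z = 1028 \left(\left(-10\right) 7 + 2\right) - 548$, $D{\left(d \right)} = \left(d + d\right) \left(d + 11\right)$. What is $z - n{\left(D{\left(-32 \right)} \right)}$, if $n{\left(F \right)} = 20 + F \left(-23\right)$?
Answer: $-39560$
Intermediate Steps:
$D{\left(d \right)} = 2 d \left(11 + d\right)$
$n{\left(F \right)} = 20 - 23 F$
$z = -70452$ ($z = 1028 \left(-70 + 2\right) - 548 = 1028 \left(-68\right) - 548 = -69904 - 548 = -70452$)
$z - n{\left(D{\left(-32 \right)} \right)} = -70452 - \left(20 - 23 \cdot 2 \left(-32\right) \left(11 - 32\right)\right) = -70452 - \left(20 - 23 \cdot 2 \left(-32\right) \left(-21\right)\right) = -70452 - \left(20 - 30912\right) = -70452 - -30892 = -70452 + 30892 = -39560$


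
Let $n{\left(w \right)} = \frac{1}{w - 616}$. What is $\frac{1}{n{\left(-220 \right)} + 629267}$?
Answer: $\frac{836}{526067211} \approx 1.5892 \cdot 10^{-6}$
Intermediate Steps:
$n{\left(w \right)} = \frac{1}{-616 + w}$
$\frac{1}{n{\left(-220 \right)} + 629267} = \frac{1}{\frac{1}{-616 - 220} + 629267} = \frac{1}{\frac{1}{-836} + 629267} = \frac{1}{- \frac{1}{836} + 629267} = \frac{1}{\frac{526067211}{836}} = \frac{836}{526067211}$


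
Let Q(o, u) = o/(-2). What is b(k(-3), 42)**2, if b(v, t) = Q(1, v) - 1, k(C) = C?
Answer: 9/4 ≈ 2.2500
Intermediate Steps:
Q(o, u) = -o/2 (Q(o, u) = o*(-1/2) = -o/2)
b(v, t) = -3/2 (b(v, t) = -1/2*1 - 1 = -1/2 - 1 = -3/2)
b(k(-3), 42)**2 = (-3/2)**2 = 9/4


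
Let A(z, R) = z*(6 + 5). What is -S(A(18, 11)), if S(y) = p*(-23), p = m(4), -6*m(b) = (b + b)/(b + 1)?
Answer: -92/15 ≈ -6.1333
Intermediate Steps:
m(b) = -b/(3*(1 + b)) (m(b) = -(b + b)/(6*(b + 1)) = -2*b/(6*(1 + b)) = -b/(3*(1 + b)))
A(z, R) = 11*z (A(z, R) = z*11 = 11*z)
p = -4/15 (p = -1*4/(3 + 3*4) = -1*4/(3 + 12) = -1*4/15 = -1*4*1/15 = -4/15 ≈ -0.26667)
S(y) = 92/15 (S(y) = -4/15*(-23) = 92/15)
-S(A(18, 11)) = -1*92/15 = -92/15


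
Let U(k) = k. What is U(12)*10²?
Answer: 1200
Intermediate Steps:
U(12)*10² = 12*10² = 12*100 = 1200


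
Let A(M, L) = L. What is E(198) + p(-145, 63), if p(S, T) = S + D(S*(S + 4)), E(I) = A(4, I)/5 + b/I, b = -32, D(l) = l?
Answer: 10068022/495 ≈ 20339.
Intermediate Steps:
E(I) = -32/I + I/5 (E(I) = I/5 - 32/I = -32/I + I/5)
p(S, T) = S + S*(4 + S) (p(S, T) = S + S*(S + 4) = S + S*(4 + S))
E(198) + p(-145, 63) = (-32/198 + (⅕)*198) - 145*(5 - 145) = (-32*1/198 + 198/5) - 145*(-140) = (-16/99 + 198/5) + 20300 = 19522/495 + 20300 = 10068022/495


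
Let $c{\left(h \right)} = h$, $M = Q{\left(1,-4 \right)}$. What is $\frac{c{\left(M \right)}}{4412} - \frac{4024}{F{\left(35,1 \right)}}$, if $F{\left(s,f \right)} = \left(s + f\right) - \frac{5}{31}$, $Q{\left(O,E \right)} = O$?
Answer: $- \frac{550369417}{4901732} \approx -112.28$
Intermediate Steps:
$F{\left(s,f \right)} = - \frac{5}{31} + f + s$ ($F{\left(s,f \right)} = \left(f + s\right) - \frac{5}{31} = - \frac{5}{31} + f + s$)
$M = 1$
$\frac{c{\left(M \right)}}{4412} - \frac{4024}{F{\left(35,1 \right)}} = 1 \cdot \frac{1}{4412} - \frac{4024}{- \frac{5}{31} + 1 + 35} = 1 \cdot \frac{1}{4412} - \frac{4024}{\frac{1111}{31}} = \frac{1}{4412} - \frac{124744}{1111} = - \frac{550369417}{4901732}$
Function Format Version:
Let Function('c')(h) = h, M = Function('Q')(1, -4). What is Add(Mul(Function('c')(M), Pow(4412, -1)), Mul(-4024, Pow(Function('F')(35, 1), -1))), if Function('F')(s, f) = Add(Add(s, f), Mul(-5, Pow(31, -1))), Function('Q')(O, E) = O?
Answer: Rational(-550369417, 4901732) ≈ -112.28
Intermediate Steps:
Function('F')(s, f) = Add(Rational(-5, 31), f, s) (Function('F')(s, f) = Add(Add(f, s), Mul(-5, Rational(1, 31))) = Add(Add(f, s), Rational(-5, 31)) = Add(Rational(-5, 31), f, s))
M = 1
Add(Mul(Function('c')(M), Pow(4412, -1)), Mul(-4024, Pow(Function('F')(35, 1), -1))) = Add(Mul(1, Pow(4412, -1)), Mul(-4024, Pow(Add(Rational(-5, 31), 1, 35), -1))) = Add(Mul(1, Rational(1, 4412)), Mul(-4024, Pow(Rational(1111, 31), -1))) = Add(Rational(1, 4412), Mul(-4024, Rational(31, 1111))) = Add(Rational(1, 4412), Rational(-124744, 1111)) = Rational(-550369417, 4901732)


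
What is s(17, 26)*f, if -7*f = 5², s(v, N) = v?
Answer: -425/7 ≈ -60.714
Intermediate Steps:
f = -25/7 (f = -⅐*5² = -⅐*25 = -25/7 ≈ -3.5714)
s(17, 26)*f = 17*(-25/7) = -425/7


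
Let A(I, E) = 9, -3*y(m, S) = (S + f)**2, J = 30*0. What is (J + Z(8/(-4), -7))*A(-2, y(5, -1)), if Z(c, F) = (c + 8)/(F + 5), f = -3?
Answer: -27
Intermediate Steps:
J = 0
y(m, S) = -(-3 + S)**2/3 (y(m, S) = -(S - 3)**2/3 = -(-3 + S)**2/3)
Z(c, F) = (8 + c)/(5 + F)
(J + Z(8/(-4), -7))*A(-2, y(5, -1)) = (0 + (8 + 8/(-4))/(5 - 7))*9 = (0 + (8 + 8*(-1/4))/(-2))*9 = (0 - (8 - 2)/2)*9 = (0 - 1/2*6)*9 = (0 - 3)*9 = -3*9 = -27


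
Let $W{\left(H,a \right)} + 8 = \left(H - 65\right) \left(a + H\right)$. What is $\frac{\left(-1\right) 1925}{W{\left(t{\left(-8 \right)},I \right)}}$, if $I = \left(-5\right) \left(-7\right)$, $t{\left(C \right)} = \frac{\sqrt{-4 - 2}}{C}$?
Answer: $\frac{1500144800}{1779234627} + \frac{2464000 i \sqrt{6}}{1779234627} \approx 0.84314 + 0.0033922 i$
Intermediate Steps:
$t{\left(C \right)} = \frac{i \sqrt{6}}{C}$ ($t{\left(C \right)} = \frac{\sqrt{-6}}{C} = \frac{i \sqrt{6}}{C}$)
$I = 35$
$W{\left(H,a \right)} = -8 + \left(-65 + H\right) \left(H + a\right)$ ($W{\left(H,a \right)} = -8 + \left(H - 65\right) \left(a + H\right) = -8 + \left(-65 + H\right) \left(H + a\right)$)
$\frac{\left(-1\right) 1925}{W{\left(t{\left(-8 \right)},I \right)}} = \frac{\left(-1\right) 1925}{-8 + \left(\frac{i \sqrt{6}}{-8}\right)^{2} - 65 \frac{i \sqrt{6}}{-8} - 2275 + \frac{i \sqrt{6}}{-8} \cdot 35} = - \frac{1925}{-8 + \left(i \sqrt{6} \left(- \frac{1}{8}\right)\right)^{2} - 65 i \sqrt{6} \left(- \frac{1}{8}\right) - 2275 + i \sqrt{6} \left(- \frac{1}{8}\right) 35} = - \frac{1925}{-8 + \left(- \frac{i \sqrt{6}}{8}\right)^{2} - 65 \left(- \frac{i \sqrt{6}}{8}\right) - 2275 + - \frac{i \sqrt{6}}{8} \cdot 35} = - \frac{1925}{-8 - \frac{3}{32} + \frac{65 i \sqrt{6}}{8} - 2275 - \frac{35 i \sqrt{6}}{8}} = - \frac{1925}{- \frac{73059}{32} + \frac{15 i \sqrt{6}}{4}}$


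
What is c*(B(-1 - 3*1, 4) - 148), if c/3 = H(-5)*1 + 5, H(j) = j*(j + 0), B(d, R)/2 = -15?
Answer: -16020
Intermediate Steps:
B(d, R) = -30 (B(d, R) = 2*(-15) = -30)
H(j) = j**2 (H(j) = j*j = j**2)
c = 90 (c = 3*((-5)**2*1 + 5) = 3*(25*1 + 5) = 3*(25 + 5) = 3*30 = 90)
c*(B(-1 - 3*1, 4) - 148) = 90*(-30 - 148) = 90*(-178) = -16020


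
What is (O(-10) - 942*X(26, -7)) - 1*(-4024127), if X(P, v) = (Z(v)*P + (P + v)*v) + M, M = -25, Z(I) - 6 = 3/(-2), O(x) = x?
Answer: 4062739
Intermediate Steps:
Z(I) = 9/2 (Z(I) = 6 + 3/(-2) = 6 + 3*(-½) = 6 - 3/2 = 9/2)
X(P, v) = -25 + 9*P/2 + v*(P + v) (X(P, v) = (9*P/2 + (P + v)*v) - 25 = (9*P/2 + v*(P + v)) - 25 = -25 + 9*P/2 + v*(P + v))
(O(-10) - 942*X(26, -7)) - 1*(-4024127) = (-10 - 942*(-25 + (-7)² + (9/2)*26 + 26*(-7))) - 1*(-4024127) = (-10 - 942*(-25 + 49 + 117 - 182)) + 4024127 = (-10 - 942*(-41)) + 4024127 = (-10 + 38622) + 4024127 = 38612 + 4024127 = 4062739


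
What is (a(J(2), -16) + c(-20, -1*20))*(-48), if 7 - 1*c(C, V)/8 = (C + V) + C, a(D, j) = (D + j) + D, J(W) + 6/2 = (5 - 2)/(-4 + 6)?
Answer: -24816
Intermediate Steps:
J(W) = -3/2 (J(W) = -3 + (5 - 2)/(-4 + 6) = -3 + 3/2 = -3/2)
a(D, j) = j + 2*D
c(C, V) = 56 - 16*C - 8*V (c(C, V) = 56 - 8*((C + V) + C) = 56 - 8*(V + 2*C) = 56 + (-16*C - 8*V) = 56 - 16*C - 8*V)
(a(J(2), -16) + c(-20, -1*20))*(-48) = ((-16 + 2*(-3/2)) + (56 - 16*(-20) - (-8)*20))*(-48) = ((-16 - 3) + (56 + 320 - 8*(-20)))*(-48) = (-19 + (56 + 320 + 160))*(-48) = (-19 + 536)*(-48) = 517*(-48) = -24816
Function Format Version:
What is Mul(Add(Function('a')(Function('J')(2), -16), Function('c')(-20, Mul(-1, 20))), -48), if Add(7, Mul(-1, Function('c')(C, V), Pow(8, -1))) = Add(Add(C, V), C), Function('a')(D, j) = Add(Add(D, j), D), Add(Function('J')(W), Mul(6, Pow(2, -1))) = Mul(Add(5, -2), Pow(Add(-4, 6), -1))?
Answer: -24816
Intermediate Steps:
Function('J')(W) = Rational(-3, 2) (Function('J')(W) = Add(-3, Mul(Add(5, -2), Pow(Add(-4, 6), -1))) = Add(-3, Mul(3, Pow(2, -1))) = Add(-3, Mul(3, Rational(1, 2))) = Add(-3, Rational(3, 2)) = Rational(-3, 2))
Function('a')(D, j) = Add(j, Mul(2, D))
Function('c')(C, V) = Add(56, Mul(-16, C), Mul(-8, V)) (Function('c')(C, V) = Add(56, Mul(-8, Add(Add(C, V), C))) = Add(56, Mul(-8, Add(V, Mul(2, C)))) = Add(56, Add(Mul(-16, C), Mul(-8, V))) = Add(56, Mul(-16, C), Mul(-8, V)))
Mul(Add(Function('a')(Function('J')(2), -16), Function('c')(-20, Mul(-1, 20))), -48) = Mul(Add(Add(-16, Mul(2, Rational(-3, 2))), Add(56, Mul(-16, -20), Mul(-8, Mul(-1, 20)))), -48) = Mul(Add(Add(-16, -3), Add(56, 320, Mul(-8, -20))), -48) = Mul(Add(-19, Add(56, 320, 160)), -48) = Mul(Add(-19, 536), -48) = Mul(517, -48) = -24816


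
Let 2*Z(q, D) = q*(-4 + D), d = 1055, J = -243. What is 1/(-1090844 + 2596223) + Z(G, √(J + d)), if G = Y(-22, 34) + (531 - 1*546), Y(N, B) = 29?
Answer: -42150611/1505379 + 14*√203 ≈ 171.47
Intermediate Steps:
G = 14 (G = 29 + (531 - 1*546) = 29 + (531 - 546) = 29 - 15 = 14)
Z(q, D) = q*(-4 + D)/2 (Z(q, D) = (q*(-4 + D))/2 = q*(-4 + D)/2)
1/(-1090844 + 2596223) + Z(G, √(J + d)) = 1/(-1090844 + 2596223) + (½)*14*(-4 + √(-243 + 1055)) = 1/1505379 + (½)*14*(-4 + √812) = 1/1505379 + (½)*14*(-4 + 2*√203) = 1/1505379 + (-28 + 14*√203) = -42150611/1505379 + 14*√203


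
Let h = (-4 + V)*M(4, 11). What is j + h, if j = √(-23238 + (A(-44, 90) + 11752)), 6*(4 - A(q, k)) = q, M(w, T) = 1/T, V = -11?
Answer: -15/11 + 2*I*√25818/3 ≈ -1.3636 + 107.12*I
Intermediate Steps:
A(q, k) = 4 - q/6
h = -15/11 (h = (-4 - 11)/11 = -15*1/11 = -15/11 ≈ -1.3636)
j = 2*I*√25818/3 (j = √(-23238 + ((4 - ⅙*(-44)) + 11752)) = √(-23238 + ((4 + 22/3) + 11752)) = √(-23238 + (34/3 + 11752)) = √(-23238 + 35290/3) = √(-34424/3) = 2*I*√25818/3 ≈ 107.12*I)
j + h = 2*I*√25818/3 - 15/11 = -15/11 + 2*I*√25818/3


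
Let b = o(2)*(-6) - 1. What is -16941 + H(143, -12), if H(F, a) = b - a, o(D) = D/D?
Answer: -16936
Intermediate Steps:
o(D) = 1
b = -7 (b = 1*(-6) - 1 = -6 - 1 = -7)
H(F, a) = -7 - a
-16941 + H(143, -12) = -16941 + (-7 - 1*(-12)) = -16941 + (-7 + 12) = -16941 + 5 = -16936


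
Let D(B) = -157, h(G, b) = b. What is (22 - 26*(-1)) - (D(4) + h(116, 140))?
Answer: 65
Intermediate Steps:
(22 - 26*(-1)) - (D(4) + h(116, 140)) = (22 - 26*(-1)) - (-157 + 140) = (22 + 26) - 1*(-17) = 48 + 17 = 65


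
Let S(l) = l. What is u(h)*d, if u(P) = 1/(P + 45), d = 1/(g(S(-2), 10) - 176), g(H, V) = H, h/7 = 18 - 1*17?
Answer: -1/9256 ≈ -0.00010804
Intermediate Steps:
h = 7 (h = 7*(18 - 1*17) = 7*(18 - 17) = 7*1 = 7)
d = -1/178 (d = 1/(-2 - 176) = 1/(-178) = -1/178 ≈ -0.0056180)
u(P) = 1/(45 + P)
u(h)*d = -1/178/(45 + 7) = -1/178/52 = (1/52)*(-1/178) = -1/9256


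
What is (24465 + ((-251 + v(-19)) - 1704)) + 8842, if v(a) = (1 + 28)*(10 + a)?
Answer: 31091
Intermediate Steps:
v(a) = 290 + 29*a (v(a) = 29*(10 + a) = 290 + 29*a)
(24465 + ((-251 + v(-19)) - 1704)) + 8842 = (24465 + ((-251 + (290 + 29*(-19))) - 1704)) + 8842 = (24465 + ((-251 + (290 - 551)) - 1704)) + 8842 = (24465 + ((-251 - 261) - 1704)) + 8842 = (24465 + (-512 - 1704)) + 8842 = (24465 - 2216) + 8842 = 22249 + 8842 = 31091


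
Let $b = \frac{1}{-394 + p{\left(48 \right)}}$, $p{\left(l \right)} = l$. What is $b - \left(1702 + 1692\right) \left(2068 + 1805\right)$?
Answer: $- \frac{4548156853}{346} \approx -1.3145 \cdot 10^{7}$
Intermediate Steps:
$b = - \frac{1}{346}$ ($b = \frac{1}{-394 + 48} = \frac{1}{-346} = - \frac{1}{346} \approx -0.0028902$)
$b - \left(1702 + 1692\right) \left(2068 + 1805\right) = - \frac{1}{346} - \left(1702 + 1692\right) \left(2068 + 1805\right) = - \frac{1}{346} - 3394 \cdot 3873 = - \frac{1}{346} - 13144962 = - \frac{4548156853}{346}$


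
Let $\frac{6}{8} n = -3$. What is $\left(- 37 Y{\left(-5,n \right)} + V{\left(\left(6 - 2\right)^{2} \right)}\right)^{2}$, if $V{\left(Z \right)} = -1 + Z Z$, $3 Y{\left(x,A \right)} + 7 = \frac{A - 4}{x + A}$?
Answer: $\frac{79566400}{729} \approx 1.0914 \cdot 10^{5}$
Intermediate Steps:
$n = -4$ ($n = \frac{4}{3} \left(-3\right) = -4$)
$Y{\left(x,A \right)} = - \frac{7}{3} + \frac{-4 + A}{3 \left(A + x\right)}$ ($Y{\left(x,A \right)} = - \frac{7}{3} + \frac{\left(A - 4\right) \frac{1}{x + A}}{3} = - \frac{7}{3} + \frac{\left(-4 + A\right) \frac{1}{A + x}}{3} = - \frac{7}{3} + \frac{\frac{1}{A + x} \left(-4 + A\right)}{3} = - \frac{7}{3} + \frac{-4 + A}{3 \left(A + x\right)}$)
$V{\left(Z \right)} = -1 + Z^{2}$
$\left(- 37 Y{\left(-5,n \right)} + V{\left(\left(6 - 2\right)^{2} \right)}\right)^{2} = \left(- 37 \frac{-4 - -35 - -24}{3 \left(-4 - 5\right)} - \left(1 - \left(\left(6 - 2\right)^{2}\right)^{2}\right)\right)^{2} = \left(- 37 \frac{-4 + 35 + 24}{3 \left(-9\right)} - \left(1 - \left(4^{2}\right)^{2}\right)\right)^{2} = \left(- 37 \cdot \frac{1}{3} \left(- \frac{1}{9}\right) 55 - \left(1 - 16^{2}\right)\right)^{2} = \left(\left(-37\right) \left(- \frac{55}{27}\right) + \left(-1 + 256\right)\right)^{2} = \left(\frac{2035}{27} + 255\right)^{2} = \left(\frac{8920}{27}\right)^{2} = \frac{79566400}{729}$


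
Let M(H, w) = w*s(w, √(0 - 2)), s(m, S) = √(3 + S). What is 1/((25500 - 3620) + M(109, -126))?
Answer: 1/(21880 - 126*√(3 + I*√2)) ≈ 4.6176e-5 + 1.069e-7*I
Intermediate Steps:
M(H, w) = w*√(3 + I*√2) (M(H, w) = w*√(3 + √(0 - 2)) = w*√(3 + √(-2)) = w*√(3 + I*√2))
1/((25500 - 3620) + M(109, -126)) = 1/((25500 - 3620) - 126*√(3 + I*√2)) = 1/(21880 - 126*√(3 + I*√2))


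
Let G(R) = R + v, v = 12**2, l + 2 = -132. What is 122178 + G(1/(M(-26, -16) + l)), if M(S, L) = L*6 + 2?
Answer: 27889415/228 ≈ 1.2232e+5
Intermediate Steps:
l = -134 (l = -2 - 132 = -134)
M(S, L) = 2 + 6*L (M(S, L) = 6*L + 2 = 2 + 6*L)
v = 144
G(R) = 144 + R (G(R) = R + 144 = 144 + R)
122178 + G(1/(M(-26, -16) + l)) = 122178 + (144 + 1/((2 + 6*(-16)) - 134)) = 122178 + (144 + 1/((2 - 96) - 134)) = 122178 + (144 + 1/(-94 - 134)) = 122178 + (144 + 1/(-228)) = 122178 + (144 - 1/228) = 122178 + 32831/228 = 27889415/228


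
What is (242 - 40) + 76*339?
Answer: 25966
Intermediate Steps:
(242 - 40) + 76*339 = 202 + 25764 = 25966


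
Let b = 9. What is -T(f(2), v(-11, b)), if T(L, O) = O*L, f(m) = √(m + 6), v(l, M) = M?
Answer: -18*√2 ≈ -25.456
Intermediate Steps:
f(m) = √(6 + m)
T(L, O) = L*O
-T(f(2), v(-11, b)) = -√(6 + 2)*9 = -√8*9 = -2*√2*9 = -18*√2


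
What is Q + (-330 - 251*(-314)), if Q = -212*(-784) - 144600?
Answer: 100092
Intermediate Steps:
Q = 21608 (Q = 166208 - 144600 = 21608)
Q + (-330 - 251*(-314)) = 21608 + (-330 - 251*(-314)) = 21608 + (-330 + 78814) = 21608 + 78484 = 100092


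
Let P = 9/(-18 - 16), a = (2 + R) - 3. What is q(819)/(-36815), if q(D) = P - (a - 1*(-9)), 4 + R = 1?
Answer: 179/1251710 ≈ 0.00014300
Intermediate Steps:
R = -3 (R = -4 + 1 = -3)
a = -4 (a = (2 - 3) - 3 = -1 - 3 = -4)
P = -9/34 (P = 9/(-34) = 9*(-1/34) = -9/34 ≈ -0.26471)
q(D) = -179/34 (q(D) = -9/34 - (-4 - 1*(-9)) = -9/34 - (-4 + 9) = -9/34 - 1*5 = -9/34 - 5 = -179/34)
q(819)/(-36815) = -179/34/(-36815) = -179/34*(-1/36815) = 179/1251710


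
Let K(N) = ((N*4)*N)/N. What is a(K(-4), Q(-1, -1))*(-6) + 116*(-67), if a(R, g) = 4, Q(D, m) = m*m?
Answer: -7796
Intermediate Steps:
K(N) = 4*N (K(N) = ((4*N)*N)/N = (4*N²)/N = 4*N)
Q(D, m) = m²
a(K(-4), Q(-1, -1))*(-6) + 116*(-67) = 4*(-6) + 116*(-67) = -24 - 7772 = -7796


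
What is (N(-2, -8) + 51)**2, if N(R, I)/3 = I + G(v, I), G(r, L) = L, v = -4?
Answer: 9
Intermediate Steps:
N(R, I) = 6*I (N(R, I) = 3*(I + I) = 3*(2*I) = 6*I)
(N(-2, -8) + 51)**2 = (6*(-8) + 51)**2 = (-48 + 51)**2 = 3**2 = 9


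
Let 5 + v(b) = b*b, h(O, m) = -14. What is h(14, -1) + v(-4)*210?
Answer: 2296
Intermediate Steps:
v(b) = -5 + b² (v(b) = -5 + b*b = -5 + b²)
h(14, -1) + v(-4)*210 = -14 + (-5 + (-4)²)*210 = -14 + (-5 + 16)*210 = -14 + 11*210 = -14 + 2310 = 2296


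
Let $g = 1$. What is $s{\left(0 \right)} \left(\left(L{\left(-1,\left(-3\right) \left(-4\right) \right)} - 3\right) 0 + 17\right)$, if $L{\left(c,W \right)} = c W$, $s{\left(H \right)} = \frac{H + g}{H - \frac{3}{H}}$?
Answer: $0$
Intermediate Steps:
$s{\left(H \right)} = \frac{1 + H}{H - \frac{3}{H}}$ ($s{\left(H \right)} = \frac{H + 1}{H - \frac{3}{H}} = \frac{1 + H}{H - \frac{3}{H}}$)
$L{\left(c,W \right)} = W c$
$s{\left(0 \right)} \left(\left(L{\left(-1,\left(-3\right) \left(-4\right) \right)} - 3\right) 0 + 17\right) = \frac{0 \left(1 + 0\right)}{-3 + 0^{2}} \left(\left(\left(-3\right) \left(-4\right) \left(-1\right) - 3\right) 0 + 17\right) = 0 \frac{1}{-3 + 0} \cdot 1 \left(\left(12 \left(-1\right) - 3\right) 0 + 17\right) = 0 \frac{1}{-3} \cdot 1 \left(\left(-12 - 3\right) 0 + 17\right) = 0 \left(- \frac{1}{3}\right) 1 \left(\left(-15\right) 0 + 17\right) = 0 \left(0 + 17\right) = 0 \cdot 17 = 0$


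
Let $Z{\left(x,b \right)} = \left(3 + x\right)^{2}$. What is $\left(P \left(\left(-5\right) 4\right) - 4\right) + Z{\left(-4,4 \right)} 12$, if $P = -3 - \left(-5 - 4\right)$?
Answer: $-112$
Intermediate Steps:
$P = 6$ ($P = -3 - \left(-5 - 4\right) = -3 - -9 = -3 + 9 = 6$)
$\left(P \left(\left(-5\right) 4\right) - 4\right) + Z{\left(-4,4 \right)} 12 = \left(6 \left(\left(-5\right) 4\right) - 4\right) + \left(3 - 4\right)^{2} \cdot 12 = \left(6 \left(-20\right) - 4\right) + \left(-1\right)^{2} \cdot 12 = \left(-120 - 4\right) + 1 \cdot 12 = -124 + 12 = -112$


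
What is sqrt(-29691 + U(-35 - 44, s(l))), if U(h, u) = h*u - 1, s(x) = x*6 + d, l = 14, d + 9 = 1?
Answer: 4*I*sqrt(2231) ≈ 188.93*I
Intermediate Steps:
d = -8 (d = -9 + 1 = -8)
s(x) = -8 + 6*x (s(x) = x*6 - 8 = 6*x - 8 = -8 + 6*x)
U(h, u) = -1 + h*u
sqrt(-29691 + U(-35 - 44, s(l))) = sqrt(-29691 + (-1 + (-35 - 44)*(-8 + 6*14))) = sqrt(-29691 + (-1 - 79*(-8 + 84))) = sqrt(-29691 + (-1 - 79*76)) = sqrt(-29691 + (-1 - 6004)) = sqrt(-29691 - 6005) = sqrt(-35696) = 4*I*sqrt(2231)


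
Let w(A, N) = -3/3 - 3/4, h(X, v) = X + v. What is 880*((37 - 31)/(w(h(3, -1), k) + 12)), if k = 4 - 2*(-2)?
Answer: 21120/41 ≈ 515.12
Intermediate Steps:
k = 8 (k = 4 + 4 = 8)
w(A, N) = -7/4 (w(A, N) = -3*⅓ - 3*¼ = -1 - ¾ = -7/4)
880*((37 - 31)/(w(h(3, -1), k) + 12)) = 880*((37 - 31)/(-7/4 + 12)) = 880*(6/(41/4)) = 880*(6*(4/41)) = 880*(24/41) = 21120/41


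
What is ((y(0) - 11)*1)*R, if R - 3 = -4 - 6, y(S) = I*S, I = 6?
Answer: 77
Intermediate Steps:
y(S) = 6*S
R = -7 (R = 3 + (-4 - 6) = 3 - 10 = -7)
((y(0) - 11)*1)*R = ((6*0 - 11)*1)*(-7) = ((0 - 11)*1)*(-7) = -11*1*(-7) = -11*(-7) = 77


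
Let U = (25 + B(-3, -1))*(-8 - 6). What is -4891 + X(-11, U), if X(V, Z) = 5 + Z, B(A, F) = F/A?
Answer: -15722/3 ≈ -5240.7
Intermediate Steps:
U = -1064/3 (U = (25 - 1/(-3))*(-8 - 6) = (25 - 1*(-⅓))*(-14) = (25 + ⅓)*(-14) = (76/3)*(-14) = -1064/3 ≈ -354.67)
-4891 + X(-11, U) = -4891 + (5 - 1064/3) = -4891 - 1049/3 = -15722/3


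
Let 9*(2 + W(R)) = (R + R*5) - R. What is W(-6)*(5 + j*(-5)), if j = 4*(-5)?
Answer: -560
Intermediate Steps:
j = -20
W(R) = -2 + 5*R/9 (W(R) = -2 + ((R + R*5) - R)/9 = -2 + ((R + 5*R) - R)/9 = -2 + (6*R - R)/9 = -2 + (5*R)/9 = -2 + 5*R/9)
W(-6)*(5 + j*(-5)) = (-2 + (5/9)*(-6))*(5 - 20*(-5)) = (-2 - 10/3)*(5 + 100) = -16/3*105 = -560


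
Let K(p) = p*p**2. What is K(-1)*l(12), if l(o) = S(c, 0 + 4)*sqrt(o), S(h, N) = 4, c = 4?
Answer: -8*sqrt(3) ≈ -13.856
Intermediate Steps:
K(p) = p**3
l(o) = 4*sqrt(o)
K(-1)*l(12) = (-1)**3*(4*sqrt(12)) = -4*2*sqrt(3) = -8*sqrt(3)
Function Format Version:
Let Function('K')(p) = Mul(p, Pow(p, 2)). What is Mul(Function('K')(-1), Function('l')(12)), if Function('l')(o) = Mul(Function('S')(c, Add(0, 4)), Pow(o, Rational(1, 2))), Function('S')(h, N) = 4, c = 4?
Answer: Mul(-8, Pow(3, Rational(1, 2))) ≈ -13.856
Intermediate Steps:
Function('K')(p) = Pow(p, 3)
Function('l')(o) = Mul(4, Pow(o, Rational(1, 2)))
Mul(Function('K')(-1), Function('l')(12)) = Mul(Pow(-1, 3), Mul(4, Pow(12, Rational(1, 2)))) = Mul(-1, Mul(4, Mul(2, Pow(3, Rational(1, 2))))) = Mul(-1, Mul(8, Pow(3, Rational(1, 2)))) = Mul(-8, Pow(3, Rational(1, 2)))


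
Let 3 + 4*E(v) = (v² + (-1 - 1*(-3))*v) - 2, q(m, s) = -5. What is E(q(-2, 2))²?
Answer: 25/4 ≈ 6.2500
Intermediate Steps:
E(v) = -5/4 + v/2 + v²/4 (E(v) = -¾ + ((v² + (-1 - 1*(-3))*v) - 2)/4 = -¾ + ((v² + (-1 + 3)*v) - 2)/4 = -¾ + ((v² + 2*v) - 2)/4 = -¾ + (-2 + v² + 2*v)/4 = -¾ + (-½ + v/2 + v²/4) = -5/4 + v/2 + v²/4)
E(q(-2, 2))² = (-5/4 + (½)*(-5) + (¼)*(-5)²)² = (-5/4 - 5/2 + (¼)*25)² = (-5/4 - 5/2 + 25/4)² = (5/2)² = 25/4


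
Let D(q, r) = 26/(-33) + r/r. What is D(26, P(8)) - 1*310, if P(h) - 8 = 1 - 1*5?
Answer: -10223/33 ≈ -309.79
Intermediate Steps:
P(h) = 4 (P(h) = 8 + (1 - 1*5) = 8 + (1 - 5) = 8 - 4 = 4)
D(q, r) = 7/33 (D(q, r) = 26*(-1/33) + 1 = -26/33 + 1 = 7/33)
D(26, P(8)) - 1*310 = 7/33 - 1*310 = 7/33 - 310 = -10223/33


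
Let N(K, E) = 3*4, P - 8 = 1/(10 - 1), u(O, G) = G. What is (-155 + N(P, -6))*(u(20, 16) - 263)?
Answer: 35321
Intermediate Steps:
P = 73/9 (P = 8 + 1/(10 - 1) = 8 + 1/9 = 8 + ⅑ = 73/9 ≈ 8.1111)
N(K, E) = 12
(-155 + N(P, -6))*(u(20, 16) - 263) = (-155 + 12)*(16 - 263) = -143*(-247) = 35321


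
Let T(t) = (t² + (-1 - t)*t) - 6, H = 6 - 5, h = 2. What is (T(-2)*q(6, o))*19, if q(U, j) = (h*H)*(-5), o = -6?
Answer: 760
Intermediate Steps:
H = 1
q(U, j) = -10 (q(U, j) = (2*1)*(-5) = 2*(-5) = -10)
T(t) = -6 + t² + t*(-1 - t) (T(t) = (t² + t*(-1 - t)) - 6 = -6 + t² + t*(-1 - t))
(T(-2)*q(6, o))*19 = ((-6 - 1*(-2))*(-10))*19 = ((-6 + 2)*(-10))*19 = -4*(-10)*19 = 40*19 = 760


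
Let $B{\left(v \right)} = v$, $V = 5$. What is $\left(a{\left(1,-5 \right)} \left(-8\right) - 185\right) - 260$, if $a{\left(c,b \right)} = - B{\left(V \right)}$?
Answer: $-405$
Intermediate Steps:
$a{\left(c,b \right)} = -5$ ($a{\left(c,b \right)} = \left(-1\right) 5 = -5$)
$\left(a{\left(1,-5 \right)} \left(-8\right) - 185\right) - 260 = \left(\left(-5\right) \left(-8\right) - 185\right) - 260 = \left(40 - 185\right) - 260 = -145 - 260 = -405$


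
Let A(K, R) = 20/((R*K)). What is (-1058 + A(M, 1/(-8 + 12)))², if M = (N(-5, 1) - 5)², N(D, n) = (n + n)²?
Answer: 956484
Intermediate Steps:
N(D, n) = 4*n² (N(D, n) = (2*n)² = 4*n²)
M = 1 (M = (4*1² - 5)² = (4*1 - 5)² = (4 - 5)² = (-1)² = 1)
A(K, R) = 20/(K*R) (A(K, R) = 20/((K*R)) = 20*(1/(K*R)) = 20/(K*R))
(-1058 + A(M, 1/(-8 + 12)))² = (-1058 + 20/(1*1/(-8 + 12)))² = (-1058 + 20*1/1/4)² = (-1058 + 20*1/(¼))² = (-1058 + 20*1*4)² = (-1058 + 80)² = (-978)² = 956484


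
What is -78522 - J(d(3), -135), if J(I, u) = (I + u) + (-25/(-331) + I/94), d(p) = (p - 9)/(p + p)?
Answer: -2438904023/31114 ≈ -78386.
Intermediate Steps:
d(p) = (-9 + p)/(2*p) (d(p) = (-9 + p)/((2*p)) = (-9 + p)*(1/(2*p)) = (-9 + p)/(2*p))
J(I, u) = 25/331 + u + 95*I/94 (J(I, u) = (I + u) + (-25*(-1/331) + I*(1/94)) = (I + u) + (25/331 + I/94) = 25/331 + u + 95*I/94)
-78522 - J(d(3), -135) = -78522 - (25/331 - 135 + 95*((1/2)*(-9 + 3)/3)/94) = -78522 - (25/331 - 135 + 95*((1/2)*(1/3)*(-6))/94) = -78522 - (25/331 - 135 + (95/94)*(-1)) = -78522 - (25/331 - 135 - 95/94) = -78522 - 1*(-4229485/31114) = -78522 + 4229485/31114 = -2438904023/31114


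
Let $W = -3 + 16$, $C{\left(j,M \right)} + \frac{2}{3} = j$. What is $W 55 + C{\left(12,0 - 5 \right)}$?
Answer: $\frac{2179}{3} \approx 726.33$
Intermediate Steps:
$C{\left(j,M \right)} = - \frac{2}{3} + j$
$W = 13$
$W 55 + C{\left(12,0 - 5 \right)} = 13 \cdot 55 + \left(- \frac{2}{3} + 12\right) = 715 + \frac{34}{3} = \frac{2179}{3}$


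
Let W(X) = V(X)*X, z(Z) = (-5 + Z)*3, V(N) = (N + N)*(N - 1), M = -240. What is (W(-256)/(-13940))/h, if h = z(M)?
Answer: -8421376/2561475 ≈ -3.2877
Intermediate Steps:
V(N) = 2*N*(-1 + N) (V(N) = (2*N)*(-1 + N) = 2*N*(-1 + N))
z(Z) = -15 + 3*Z
W(X) = 2*X**2*(-1 + X) (W(X) = (2*X*(-1 + X))*X = 2*X**2*(-1 + X))
h = -735 (h = -15 + 3*(-240) = -15 - 720 = -735)
(W(-256)/(-13940))/h = ((2*(-256)**2*(-1 - 256))/(-13940))/(-735) = ((2*65536*(-257))*(-1/13940))*(-1/735) = -33685504*(-1/13940)*(-1/735) = (8421376/3485)*(-1/735) = -8421376/2561475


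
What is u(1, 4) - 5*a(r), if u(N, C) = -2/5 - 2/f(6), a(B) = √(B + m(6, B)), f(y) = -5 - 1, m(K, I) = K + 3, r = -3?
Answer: -1/15 - 5*√6 ≈ -12.314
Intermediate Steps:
m(K, I) = 3 + K
f(y) = -6
a(B) = √(9 + B) (a(B) = √(B + (3 + 6)) = √(B + 9) = √(9 + B))
u(N, C) = -1/15 (u(N, C) = -2/5 - 2/(-6) = -2*⅕ - 2*(-⅙) = -⅖ + ⅓ = -1/15)
u(1, 4) - 5*a(r) = -1/15 - 5*√(9 - 3) = -1/15 - 5*√6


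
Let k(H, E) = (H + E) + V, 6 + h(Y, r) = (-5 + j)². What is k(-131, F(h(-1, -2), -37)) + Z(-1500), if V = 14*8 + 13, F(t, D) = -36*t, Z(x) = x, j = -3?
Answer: -3594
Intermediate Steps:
h(Y, r) = 58 (h(Y, r) = -6 + (-5 - 3)² = -6 + (-8)² = -6 + 64 = 58)
V = 125 (V = 112 + 13 = 125)
k(H, E) = 125 + E + H (k(H, E) = (H + E) + 125 = (E + H) + 125 = 125 + E + H)
k(-131, F(h(-1, -2), -37)) + Z(-1500) = (125 - 36*58 - 131) - 1500 = (125 - 2088 - 131) - 1500 = -2094 - 1500 = -3594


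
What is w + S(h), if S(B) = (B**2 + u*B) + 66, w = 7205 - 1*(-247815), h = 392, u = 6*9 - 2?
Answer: 429134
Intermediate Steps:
u = 52 (u = 54 - 2 = 52)
w = 255020 (w = 7205 + 247815 = 255020)
S(B) = 66 + B**2 + 52*B (S(B) = (B**2 + 52*B) + 66 = 66 + B**2 + 52*B)
w + S(h) = 255020 + (66 + 392**2 + 52*392) = 255020 + (66 + 153664 + 20384) = 255020 + 174114 = 429134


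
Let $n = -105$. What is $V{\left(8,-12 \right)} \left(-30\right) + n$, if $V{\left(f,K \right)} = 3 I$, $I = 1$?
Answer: $-195$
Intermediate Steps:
$V{\left(f,K \right)} = 3$ ($V{\left(f,K \right)} = 3 \cdot 1 = 3$)
$V{\left(8,-12 \right)} \left(-30\right) + n = 3 \left(-30\right) - 105 = -90 - 105 = -195$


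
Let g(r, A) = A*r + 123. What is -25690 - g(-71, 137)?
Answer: -16086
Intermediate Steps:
g(r, A) = 123 + A*r
-25690 - g(-71, 137) = -25690 - (123 + 137*(-71)) = -25690 - (123 - 9727) = -25690 - 1*(-9604) = -25690 + 9604 = -16086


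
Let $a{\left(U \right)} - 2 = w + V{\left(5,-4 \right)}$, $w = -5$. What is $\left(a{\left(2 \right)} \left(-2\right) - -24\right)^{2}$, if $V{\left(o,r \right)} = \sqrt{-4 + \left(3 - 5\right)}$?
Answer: $876 - 120 i \sqrt{6} \approx 876.0 - 293.94 i$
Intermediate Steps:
$V{\left(o,r \right)} = i \sqrt{6}$ ($V{\left(o,r \right)} = \sqrt{-4 + \left(3 - 5\right)} = \sqrt{-4 - 2} = \sqrt{-6} = i \sqrt{6}$)
$a{\left(U \right)} = -3 + i \sqrt{6}$ ($a{\left(U \right)} = 2 - \left(5 - i \sqrt{6}\right) = -3 + i \sqrt{6}$)
$\left(a{\left(2 \right)} \left(-2\right) - -24\right)^{2} = \left(\left(-3 + i \sqrt{6}\right) \left(-2\right) - -24\right)^{2} = \left(\left(6 - 2 i \sqrt{6}\right) + 24\right)^{2} = \left(30 - 2 i \sqrt{6}\right)^{2}$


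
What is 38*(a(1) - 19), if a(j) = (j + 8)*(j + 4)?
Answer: 988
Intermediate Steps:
a(j) = (4 + j)*(8 + j) (a(j) = (8 + j)*(4 + j) = (4 + j)*(8 + j))
38*(a(1) - 19) = 38*((32 + 1**2 + 12*1) - 19) = 38*((32 + 1 + 12) - 19) = 38*(45 - 19) = 38*26 = 988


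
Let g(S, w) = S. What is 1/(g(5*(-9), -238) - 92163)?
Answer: -1/92208 ≈ -1.0845e-5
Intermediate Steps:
1/(g(5*(-9), -238) - 92163) = 1/(5*(-9) - 92163) = 1/(-45 - 92163) = 1/(-92208) = -1/92208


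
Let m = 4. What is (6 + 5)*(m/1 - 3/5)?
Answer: 187/5 ≈ 37.400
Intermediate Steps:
(6 + 5)*(m/1 - 3/5) = (6 + 5)*(4/1 - 3/5) = 11*(4*1 - 3*⅕) = 11*(4 - ⅗) = 11*(17/5) = 187/5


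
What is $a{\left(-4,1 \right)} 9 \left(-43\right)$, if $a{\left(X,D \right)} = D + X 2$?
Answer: $2709$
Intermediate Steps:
$a{\left(X,D \right)} = D + 2 X$
$a{\left(-4,1 \right)} 9 \left(-43\right) = \left(1 + 2 \left(-4\right)\right) 9 \left(-43\right) = \left(1 - 8\right) 9 \left(-43\right) = \left(-7\right) 9 \left(-43\right) = \left(-63\right) \left(-43\right) = 2709$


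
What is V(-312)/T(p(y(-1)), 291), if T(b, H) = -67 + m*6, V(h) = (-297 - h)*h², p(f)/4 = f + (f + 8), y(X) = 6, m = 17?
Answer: 292032/7 ≈ 41719.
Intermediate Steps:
p(f) = 32 + 8*f (p(f) = 4*(f + (f + 8)) = 4*(f + (8 + f)) = 4*(8 + 2*f) = 32 + 8*f)
V(h) = h²*(-297 - h)
T(b, H) = 35 (T(b, H) = -67 + 17*6 = -67 + 102 = 35)
V(-312)/T(p(y(-1)), 291) = ((-312)²*(-297 - 1*(-312)))/35 = (97344*(-297 + 312))*(1/35) = (97344*15)*(1/35) = 1460160*(1/35) = 292032/7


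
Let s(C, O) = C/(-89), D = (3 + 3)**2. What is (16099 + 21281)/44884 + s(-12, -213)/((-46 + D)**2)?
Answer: 2975184/3566675 ≈ 0.83416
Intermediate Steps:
D = 36 (D = 6**2 = 36)
s(C, O) = -C/89 (s(C, O) = C*(-1/89) = -C/89)
(16099 + 21281)/44884 + s(-12, -213)/((-46 + D)**2) = (16099 + 21281)/44884 + (-1/89*(-12))/((-46 + 36)**2) = 37380*(1/44884) + 12/(89*((-10)**2)) = 1335/1603 + (12/89)/100 = 1335/1603 + (12/89)*(1/100) = 1335/1603 + 3/2225 = 2975184/3566675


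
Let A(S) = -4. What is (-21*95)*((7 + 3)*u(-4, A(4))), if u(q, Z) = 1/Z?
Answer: 9975/2 ≈ 4987.5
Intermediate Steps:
(-21*95)*((7 + 3)*u(-4, A(4))) = (-21*95)*((7 + 3)/(-4)) = -19950*(-1)/4 = -1995*(-5/2) = 9975/2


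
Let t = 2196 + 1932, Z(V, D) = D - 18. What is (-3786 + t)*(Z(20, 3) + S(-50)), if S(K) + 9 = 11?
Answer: -4446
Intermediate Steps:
S(K) = 2 (S(K) = -9 + 11 = 2)
Z(V, D) = -18 + D
t = 4128
(-3786 + t)*(Z(20, 3) + S(-50)) = (-3786 + 4128)*((-18 + 3) + 2) = 342*(-15 + 2) = 342*(-13) = -4446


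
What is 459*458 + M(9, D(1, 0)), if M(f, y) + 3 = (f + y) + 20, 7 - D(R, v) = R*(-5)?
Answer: 210260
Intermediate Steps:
D(R, v) = 7 + 5*R (D(R, v) = 7 - R*(-5) = 7 - (-5)*R = 7 + 5*R)
M(f, y) = 17 + f + y (M(f, y) = -3 + ((f + y) + 20) = -3 + (20 + f + y) = 17 + f + y)
459*458 + M(9, D(1, 0)) = 459*458 + (17 + 9 + (7 + 5*1)) = 210222 + (17 + 9 + (7 + 5)) = 210222 + (17 + 9 + 12) = 210222 + 38 = 210260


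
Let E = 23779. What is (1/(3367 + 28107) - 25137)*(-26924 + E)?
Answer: 2488204291865/31474 ≈ 7.9056e+7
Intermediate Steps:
(1/(3367 + 28107) - 25137)*(-26924 + E) = (1/(3367 + 28107) - 25137)*(-26924 + 23779) = (1/31474 - 25137)*(-3145) = -791161937/31474*(-3145) = 2488204291865/31474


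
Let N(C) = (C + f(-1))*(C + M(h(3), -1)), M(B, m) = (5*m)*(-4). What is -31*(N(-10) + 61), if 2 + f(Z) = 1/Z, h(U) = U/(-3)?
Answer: 2139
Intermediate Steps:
h(U) = -U/3 (h(U) = U*(-⅓) = -U/3)
M(B, m) = -20*m
f(Z) = -2 + 1/Z
N(C) = (-3 + C)*(20 + C) (N(C) = (C + (-2 + 1/(-1)))*(C - 20*(-1)) = (C + (-2 - 1))*(C + 20) = (C - 3)*(20 + C) = (-3 + C)*(20 + C))
-31*(N(-10) + 61) = -31*((-60 + (-10)² + 17*(-10)) + 61) = -31*((-60 + 100 - 170) + 61) = -31*(-130 + 61) = -31*(-69) = 2139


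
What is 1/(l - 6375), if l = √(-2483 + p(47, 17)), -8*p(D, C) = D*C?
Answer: -51000/325145663 - 2*I*√41326/325145663 ≈ -0.00015685 - 1.2504e-6*I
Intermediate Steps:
p(D, C) = -C*D/8 (p(D, C) = -D*C/8 = -C*D/8)
l = I*√41326/4 (l = √(-2483 - ⅛*17*47) = √(-2483 - 799/8) = √(-20663/8) = I*√41326/4 ≈ 50.822*I)
1/(l - 6375) = 1/(I*√41326/4 - 6375) = 1/(-6375 + I*√41326/4)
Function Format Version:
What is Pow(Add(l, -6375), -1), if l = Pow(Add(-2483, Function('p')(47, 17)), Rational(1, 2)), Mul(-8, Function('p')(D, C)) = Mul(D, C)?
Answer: Add(Rational(-51000, 325145663), Mul(Rational(-2, 325145663), I, Pow(41326, Rational(1, 2)))) ≈ Add(-0.00015685, Mul(-1.2504e-6, I))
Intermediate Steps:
Function('p')(D, C) = Mul(Rational(-1, 8), C, D) (Function('p')(D, C) = Mul(Rational(-1, 8), Mul(D, C)) = Mul(Rational(-1, 8), Mul(C, D)) = Mul(Rational(-1, 8), C, D))
l = Mul(Rational(1, 4), I, Pow(41326, Rational(1, 2))) (l = Pow(Add(-2483, Mul(Rational(-1, 8), 17, 47)), Rational(1, 2)) = Pow(Add(-2483, Rational(-799, 8)), Rational(1, 2)) = Pow(Rational(-20663, 8), Rational(1, 2)) = Mul(Rational(1, 4), I, Pow(41326, Rational(1, 2))) ≈ Mul(50.822, I))
Pow(Add(l, -6375), -1) = Pow(Add(Mul(Rational(1, 4), I, Pow(41326, Rational(1, 2))), -6375), -1) = Pow(Add(-6375, Mul(Rational(1, 4), I, Pow(41326, Rational(1, 2)))), -1)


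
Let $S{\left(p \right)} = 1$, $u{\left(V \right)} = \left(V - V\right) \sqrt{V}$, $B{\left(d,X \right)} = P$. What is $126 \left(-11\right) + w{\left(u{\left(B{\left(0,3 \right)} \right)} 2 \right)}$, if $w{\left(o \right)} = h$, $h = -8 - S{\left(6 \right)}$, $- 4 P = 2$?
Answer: $-1395$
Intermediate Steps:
$P = - \frac{1}{2}$ ($P = \left(- \frac{1}{4}\right) 2 = - \frac{1}{2} \approx -0.5$)
$B{\left(d,X \right)} = - \frac{1}{2}$
$u{\left(V \right)} = 0$ ($u{\left(V \right)} = 0 \sqrt{V} = 0$)
$h = -9$ ($h = -8 - 1 = -9$)
$w{\left(o \right)} = -9$
$126 \left(-11\right) + w{\left(u{\left(B{\left(0,3 \right)} \right)} 2 \right)} = 126 \left(-11\right) - 9 = -1386 - 9 = -1395$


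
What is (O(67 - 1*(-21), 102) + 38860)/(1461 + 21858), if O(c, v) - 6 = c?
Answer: 38954/23319 ≈ 1.6705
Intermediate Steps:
O(c, v) = 6 + c
(O(67 - 1*(-21), 102) + 38860)/(1461 + 21858) = ((6 + (67 - 1*(-21))) + 38860)/(1461 + 21858) = ((6 + (67 + 21)) + 38860)/23319 = ((6 + 88) + 38860)*(1/23319) = (94 + 38860)*(1/23319) = 38954*(1/23319) = 38954/23319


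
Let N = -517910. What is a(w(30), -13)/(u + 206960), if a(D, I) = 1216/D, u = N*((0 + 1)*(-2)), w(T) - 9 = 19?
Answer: 76/2174865 ≈ 3.4945e-5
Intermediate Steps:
w(T) = 28 (w(T) = 9 + 19 = 28)
u = 1035820 (u = -517910*(0 + 1)*(-2) = -517910*(-2) = 1035820)
a(w(30), -13)/(u + 206960) = (1216/28)/(1035820 + 206960) = (1216*(1/28))/1242780 = (304/7)*(1/1242780) = 76/2174865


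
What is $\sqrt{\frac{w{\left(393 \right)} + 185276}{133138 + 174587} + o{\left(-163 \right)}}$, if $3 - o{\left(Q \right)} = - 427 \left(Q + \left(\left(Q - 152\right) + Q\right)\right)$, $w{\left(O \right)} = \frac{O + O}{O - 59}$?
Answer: $\frac{i \sqrt{28913367970479552945}}{10278015} \approx 523.17 i$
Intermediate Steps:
$w{\left(O \right)} = \frac{2 O}{-59 + O}$
$o{\left(Q \right)} = -64901 + 1281 Q$ ($o{\left(Q \right)} = 3 - - 427 \left(Q + \left(\left(Q - 152\right) + Q\right)\right) = 3 - - 427 \left(Q + \left(\left(-152 + Q\right) + Q\right)\right) = 3 - - 427 \left(Q + \left(-152 + 2 Q\right)\right) = 3 - - 427 \left(-152 + 3 Q\right) = 3 - \left(64904 - 1281 Q\right) = 3 + \left(-64904 + 1281 Q\right) = -64901 + 1281 Q$)
$\sqrt{\frac{w{\left(393 \right)} + 185276}{133138 + 174587} + o{\left(-163 \right)}} = \sqrt{\frac{2 \cdot 393 \frac{1}{-59 + 393} + 185276}{133138 + 174587} + \left(-64901 + 1281 \left(-163\right)\right)} = \sqrt{\frac{2 \cdot 393 \cdot \frac{1}{334} + 185276}{307725} - 273704} = \sqrt{\left(2 \cdot 393 \cdot \frac{1}{334} + 185276\right) \frac{1}{307725} - 273704} = \sqrt{\left(\frac{393}{167} + 185276\right) \frac{1}{307725} - 273704} = \sqrt{\frac{30941485}{167} \cdot \frac{1}{307725} - 273704} = \sqrt{\frac{6188297}{10278015} - 273704} = \sqrt{- \frac{2813127629263}{10278015}} = \frac{i \sqrt{28913367970479552945}}{10278015}$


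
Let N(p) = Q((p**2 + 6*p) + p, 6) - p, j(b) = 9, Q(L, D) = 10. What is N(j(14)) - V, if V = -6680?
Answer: 6681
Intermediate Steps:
N(p) = 10 - p
N(j(14)) - V = (10 - 1*9) - 1*(-6680) = (10 - 9) + 6680 = 1 + 6680 = 6681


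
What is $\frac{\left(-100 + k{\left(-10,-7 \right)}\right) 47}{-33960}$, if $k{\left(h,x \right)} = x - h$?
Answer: $\frac{4559}{33960} \approx 0.13425$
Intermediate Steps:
$\frac{\left(-100 + k{\left(-10,-7 \right)}\right) 47}{-33960} = \frac{\left(-100 - -3\right) 47}{-33960} = \left(-100 + \left(-7 + 10\right)\right) 47 \left(- \frac{1}{33960}\right) = \left(-100 + 3\right) 47 \left(- \frac{1}{33960}\right) = \left(-97\right) 47 \left(- \frac{1}{33960}\right) = \left(-4559\right) \left(- \frac{1}{33960}\right) = \frac{4559}{33960}$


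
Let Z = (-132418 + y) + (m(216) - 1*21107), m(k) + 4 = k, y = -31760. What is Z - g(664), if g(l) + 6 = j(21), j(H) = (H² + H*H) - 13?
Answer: -185936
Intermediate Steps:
m(k) = -4 + k
j(H) = -13 + 2*H² (j(H) = (H² + H²) - 13 = 2*H² - 13 = -13 + 2*H²)
g(l) = 863 (g(l) = -6 + (-13 + 2*21²) = -6 + (-13 + 2*441) = -6 + (-13 + 882) = -6 + 869 = 863)
Z = -185073 (Z = (-132418 - 31760) + ((-4 + 216) - 1*21107) = -164178 + (212 - 21107) = -164178 - 20895 = -185073)
Z - g(664) = -185073 - 1*863 = -185073 - 863 = -185936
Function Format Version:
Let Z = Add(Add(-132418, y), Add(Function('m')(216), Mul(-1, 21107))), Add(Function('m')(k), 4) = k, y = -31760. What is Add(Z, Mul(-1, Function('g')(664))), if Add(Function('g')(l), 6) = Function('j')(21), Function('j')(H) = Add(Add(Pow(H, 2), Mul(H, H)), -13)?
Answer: -185936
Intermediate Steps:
Function('m')(k) = Add(-4, k)
Function('j')(H) = Add(-13, Mul(2, Pow(H, 2))) (Function('j')(H) = Add(Add(Pow(H, 2), Pow(H, 2)), -13) = Add(Mul(2, Pow(H, 2)), -13) = Add(-13, Mul(2, Pow(H, 2))))
Function('g')(l) = 863 (Function('g')(l) = Add(-6, Add(-13, Mul(2, Pow(21, 2)))) = Add(-6, Add(-13, Mul(2, 441))) = Add(-6, Add(-13, 882)) = Add(-6, 869) = 863)
Z = -185073 (Z = Add(Add(-132418, -31760), Add(Add(-4, 216), Mul(-1, 21107))) = Add(-164178, Add(212, -21107)) = Add(-164178, -20895) = -185073)
Add(Z, Mul(-1, Function('g')(664))) = Add(-185073, Mul(-1, 863)) = Add(-185073, -863) = -185936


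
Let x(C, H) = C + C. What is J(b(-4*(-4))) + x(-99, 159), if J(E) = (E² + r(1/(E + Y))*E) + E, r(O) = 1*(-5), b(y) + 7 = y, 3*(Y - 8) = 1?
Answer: -153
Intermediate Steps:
Y = 25/3 (Y = 8 + (⅓)*1 = 8 + ⅓ = 25/3 ≈ 8.3333)
b(y) = -7 + y
x(C, H) = 2*C
r(O) = -5
J(E) = E² - 4*E (J(E) = (E² - 5*E) + E = E² - 4*E)
J(b(-4*(-4))) + x(-99, 159) = (-7 - 4*(-4))*(-4 + (-7 - 4*(-4))) + 2*(-99) = (-7 + 16)*(-4 + (-7 + 16)) - 198 = 9*(-4 + 9) - 198 = 9*5 - 198 = 45 - 198 = -153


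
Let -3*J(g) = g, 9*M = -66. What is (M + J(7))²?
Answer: 841/9 ≈ 93.444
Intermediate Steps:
M = -22/3 (M = (⅑)*(-66) = -22/3 ≈ -7.3333)
J(g) = -g/3
(M + J(7))² = (-22/3 - ⅓*7)² = (-22/3 - 7/3)² = (-29/3)² = 841/9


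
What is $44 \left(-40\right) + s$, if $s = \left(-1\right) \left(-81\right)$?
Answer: $-1679$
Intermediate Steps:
$s = 81$
$44 \left(-40\right) + s = 44 \left(-40\right) + 81 = -1760 + 81 = -1679$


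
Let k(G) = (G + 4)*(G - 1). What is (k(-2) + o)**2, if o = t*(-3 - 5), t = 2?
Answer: 484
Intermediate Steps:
k(G) = (-1 + G)*(4 + G) (k(G) = (4 + G)*(-1 + G) = (-1 + G)*(4 + G))
o = -16 (o = 2*(-3 - 5) = 2*(-8) = -16)
(k(-2) + o)**2 = ((-4 + (-2)**2 + 3*(-2)) - 16)**2 = ((-4 + 4 - 6) - 16)**2 = (-6 - 16)**2 = (-22)**2 = 484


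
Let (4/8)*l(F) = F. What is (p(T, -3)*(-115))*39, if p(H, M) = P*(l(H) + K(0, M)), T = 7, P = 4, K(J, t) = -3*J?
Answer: -251160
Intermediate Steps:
l(F) = 2*F
p(H, M) = 8*H (p(H, M) = 4*(2*H - 3*0) = 4*(2*H + 0) = 4*(2*H) = 8*H)
(p(T, -3)*(-115))*39 = ((8*7)*(-115))*39 = (56*(-115))*39 = -6440*39 = -251160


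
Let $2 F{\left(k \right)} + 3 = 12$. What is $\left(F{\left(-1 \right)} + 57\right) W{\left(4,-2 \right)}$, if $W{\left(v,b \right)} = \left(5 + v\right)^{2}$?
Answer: $\frac{9963}{2} \approx 4981.5$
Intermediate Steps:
$F{\left(k \right)} = \frac{9}{2}$ ($F{\left(k \right)} = - \frac{3}{2} + \frac{1}{2} \cdot 12 = - \frac{3}{2} + 6 = \frac{9}{2}$)
$\left(F{\left(-1 \right)} + 57\right) W{\left(4,-2 \right)} = \left(\frac{9}{2} + 57\right) \left(5 + 4\right)^{2} = \frac{123 \cdot 9^{2}}{2} = \frac{123}{2} \cdot 81 = \frac{9963}{2}$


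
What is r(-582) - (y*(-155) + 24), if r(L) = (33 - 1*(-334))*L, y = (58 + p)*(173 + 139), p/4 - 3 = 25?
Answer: 8007582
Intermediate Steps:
p = 112 (p = 12 + 4*25 = 12 + 100 = 112)
y = 53040 (y = (58 + 112)*(173 + 139) = 170*312 = 53040)
r(L) = 367*L (r(L) = (33 + 334)*L = 367*L)
r(-582) - (y*(-155) + 24) = 367*(-582) - (53040*(-155) + 24) = -213594 - (-8221200 + 24) = -213594 - 1*(-8221176) = -213594 + 8221176 = 8007582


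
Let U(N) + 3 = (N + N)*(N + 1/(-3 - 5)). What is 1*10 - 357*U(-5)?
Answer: -68861/4 ≈ -17215.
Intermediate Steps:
U(N) = -3 + 2*N*(-1/8 + N) (U(N) = -3 + (N + N)*(N + 1/(-3 - 5)) = -3 + (2*N)*(N + 1/(-8)) = -3 + (2*N)*(N - 1/8) = -3 + (2*N)*(-1/8 + N) = -3 + 2*N*(-1/8 + N))
1*10 - 357*U(-5) = 1*10 - 357*(-3 + 2*(-5)**2 - 1/4*(-5)) = 10 - 357*(-3 + 2*25 + 5/4) = 10 - 357*(-3 + 50 + 5/4) = 10 - 357*193/4 = 10 - 68901/4 = -68861/4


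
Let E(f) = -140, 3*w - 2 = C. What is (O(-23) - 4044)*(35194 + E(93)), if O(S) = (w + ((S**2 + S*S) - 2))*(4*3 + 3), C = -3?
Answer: 413321714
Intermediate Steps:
w = -1/3 (w = 2/3 + (1/3)*(-3) = 2/3 - 1 = -1/3 ≈ -0.33333)
O(S) = -35 + 30*S**2 (O(S) = (-1/3 + ((S**2 + S*S) - 2))*(4*3 + 3) = (-1/3 + ((S**2 + S**2) - 2))*(12 + 3) = (-1/3 + (2*S**2 - 2))*15 = (-1/3 + (-2 + 2*S**2))*15 = (-7/3 + 2*S**2)*15 = -35 + 30*S**2)
(O(-23) - 4044)*(35194 + E(93)) = ((-35 + 30*(-23)**2) - 4044)*(35194 - 140) = ((-35 + 30*529) - 4044)*35054 = ((-35 + 15870) - 4044)*35054 = (15835 - 4044)*35054 = 11791*35054 = 413321714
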